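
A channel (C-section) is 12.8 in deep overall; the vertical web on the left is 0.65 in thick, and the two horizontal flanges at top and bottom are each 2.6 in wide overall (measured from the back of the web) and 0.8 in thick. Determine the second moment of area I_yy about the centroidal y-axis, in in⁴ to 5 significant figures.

Decompose the section into non-overlapping parts with the origin at the bottom-left of its bounding rectangle.
Web: 0.65 × 12.8, A = 8.32 in², x = 0.325 in, Ī = 0.2929333 in⁴.
Top flange (beyond web): 1.95 × 0.8, A = 1.56 in², x = 1.625 in, Ī = 0.494325 in⁴.
Bottom flange (beyond web): 1.95 × 0.8, A = 1.56 in², x = 1.625 in, Ī = 0.494325 in⁴.
Centroid: x̄ = ΣA·x / ΣA = 0.6795455 in.
Transfer each piece to the centroidal y-axis using Ī + A·d² with d = x − 0.6795455:
  web: d = -0.3545455 in → contributes +1.338778 in⁴
  top flange (beyond web): d = 0.9454545 in → contributes +1.888785 in⁴
  bottom flange (beyond web): d = 0.9454545 in → contributes +1.888785 in⁴
Total I = 5.116347 in⁴.

I_yy ≈ 5.1163 in⁴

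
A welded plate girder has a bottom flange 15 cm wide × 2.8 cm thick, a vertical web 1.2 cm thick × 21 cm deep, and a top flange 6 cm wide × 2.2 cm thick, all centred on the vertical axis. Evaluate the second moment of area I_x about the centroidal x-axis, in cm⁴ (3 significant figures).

I_x ≈ 7190 cm⁴

Treat the section as a set of non-overlapping primitives; coordinates are from the bounding-box lower-left.
Bottom plate: 15 × 2.8, A = 42 cm², y = 1.4 cm, Ī = 27.44 cm⁴.
Web plate: 1.2 × 21, A = 25.2 cm², y = 13.3 cm, Ī = 926.1 cm⁴.
Top plate: 6 × 2.2, A = 13.2 cm², y = 24.9 cm, Ī = 5.324 cm⁴.
Centroid: ȳ = ΣA·y / ΣA = 8.9881 cm.
Transfer each piece to the centroidal x-axis using Ī + A·d² with d = y − 8.9881:
  bottom plate: d = -7.5881 cm → contributes +2445.7 cm⁴
  web plate: d = 4.3119 cm → contributes +1394.6 cm⁴
  top plate: d = 15.912 cm → contributes +3347.4 cm⁴
Total I = 7187.8 cm⁴.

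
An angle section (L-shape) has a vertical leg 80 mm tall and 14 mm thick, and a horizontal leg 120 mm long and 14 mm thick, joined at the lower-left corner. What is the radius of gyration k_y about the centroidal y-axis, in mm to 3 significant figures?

Treat the section as a set of non-overlapping primitives; coordinates are from the bounding-box lower-left.
Vertical leg: 14 × 80, A = 1 120 mm², x = 7 mm, Ī = 18 293 mm⁴.
Horizontal leg (remainder): 106 × 14, A = 1 484 mm², x = 67 mm, Ī = 1 389 519 mm⁴.
Centroid: x̄ = ΣA·x / ΣA = 41.194 mm.
Transfer each piece to the centroidal y-axis using Ī + A·d² with d = x − 41.194:
  vertical leg: d = -34.194 mm → contributes +1 327 796 mm⁴
  horizontal leg (remainder): d = 25.806 mm → contributes +2 377 823 mm⁴
Total I = 3 705 618 mm⁴.
Radius of gyration: k = √(I/A) = √(3 705 618 / 2 604) = 37.723 mm.

k_y ≈ 37.7 mm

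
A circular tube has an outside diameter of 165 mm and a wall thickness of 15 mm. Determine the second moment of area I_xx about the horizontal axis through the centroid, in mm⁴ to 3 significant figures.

Decompose the section into non-overlapping parts with the origin at the bottom-left of its bounding rectangle.
Outer circle: ⌀165, A = 21 382 mm², y = 82.5 mm, Ī = 36 383 601 mm⁴.
Bore (subtracted): ⌀135, A = 14 314 mm², y = 82.5 mm, Ī = 16 304 406 mm⁴.
By symmetry the centroid is at mid-height, ȳ = 82.5 mm.
All pieces are centred on the horizontal axis through the centroid, so I = ΣĪ (holes subtracted) = 20 079 195 mm⁴.

I_xx ≈ 2.01 × 10⁷ mm⁴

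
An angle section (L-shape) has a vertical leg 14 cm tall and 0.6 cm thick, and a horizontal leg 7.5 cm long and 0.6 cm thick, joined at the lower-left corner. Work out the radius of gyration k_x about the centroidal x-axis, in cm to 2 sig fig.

Split into non-overlapping primitives; take the origin at the lower-left of the bounding box.
Vertical leg: 0.6 × 14, A = 8.4 cm², y = 7 cm, Ī = 137.2 cm⁴.
Horizontal leg (remainder): 6.9 × 0.6, A = 4.14 cm², y = 0.3 cm, Ī = 0.1242 cm⁴.
Centroid: ȳ = ΣA·y / ΣA = 4.788 cm.
Transfer each piece to the centroidal x-axis using Ī + A·d² with d = y − 4.788:
  vertical leg: d = 2.212 cm → contributes +178.3 cm⁴
  horizontal leg (remainder): d = -4.488 cm → contributes +83.51 cm⁴
Total I = 261.8 cm⁴.
Radius of gyration: k = √(I/A) = √(261.8 / 12.54) = 4.569 cm.

k_x ≈ 4.6 cm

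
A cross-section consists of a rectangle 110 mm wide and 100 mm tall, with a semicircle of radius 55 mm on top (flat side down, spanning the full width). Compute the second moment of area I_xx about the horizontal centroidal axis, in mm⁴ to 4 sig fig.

Decompose the section into non-overlapping parts with the origin at the bottom-left of its bounding rectangle.
Rectangular body: 110 × 100, A = 11 000 mm², y = 50 mm, Ī = 9 166 667 mm⁴.
Semicircular cap: semicircle r = 55, A = 4751.66 mm², y = 123.343 mm, Ī = 1 004 345 mm⁴.
Centroid: ȳ = ΣA·y / ΣA = 72.1246 mm.
Transfer each piece to the horizontal centroidal axis using Ī + A·d² with d = y − 72.1246:
  rectangular body: d = -22.1246 mm → contributes +14 551 158 mm⁴
  semicircular cap: d = 51.2181 mm → contributes +13 469 340 mm⁴
Total I = 28 020 498 mm⁴.

I_xx ≈ 2.802 × 10⁷ mm⁴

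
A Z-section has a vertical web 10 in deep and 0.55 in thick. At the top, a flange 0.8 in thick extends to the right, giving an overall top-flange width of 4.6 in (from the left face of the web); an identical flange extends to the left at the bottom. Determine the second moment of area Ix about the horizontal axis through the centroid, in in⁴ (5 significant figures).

Decompose the section into non-overlapping parts with the origin at the bottom-left of its bounding rectangle.
Web: 0.55 × 10, A = 5.5 in², y = 5 in, Ī = 45.83333 in⁴.
Top flange (beyond web): 4.05 × 0.8, A = 3.24 in², y = 9.6 in, Ī = 0.1728 in⁴.
Bottom flange (beyond web): 4.05 × 0.8, A = 3.24 in², y = 0.4 in, Ī = 0.1728 in⁴.
Centroid: ȳ = ΣA·y / ΣA = 5 in.
Transfer each piece to the horizontal axis through the centroid using Ī + A·d² with d = y − 5:
  web: d = 0 in → contributes +45.83333 in⁴
  top flange (beyond web): d = 4.6 in → contributes +68.7312 in⁴
  bottom flange (beyond web): d = -4.6 in → contributes +68.7312 in⁴
Total I = 183.2957 in⁴.

Ix ≈ 183.30 in⁴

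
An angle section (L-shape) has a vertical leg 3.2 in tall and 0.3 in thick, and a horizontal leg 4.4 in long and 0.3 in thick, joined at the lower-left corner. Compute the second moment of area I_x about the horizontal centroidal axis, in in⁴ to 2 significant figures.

Treat the section as a set of non-overlapping primitives; coordinates are from the bounding-box lower-left.
Vertical leg: 0.3 × 3.2, A = 0.96 in², y = 1.6 in, Ī = 0.8192 in⁴.
Horizontal leg (remainder): 4.1 × 0.3, A = 1.23 in², y = 0.15 in, Ī = 0.009225 in⁴.
Centroid: ȳ = ΣA·y / ΣA = 0.7856 in.
Transfer each piece to the horizontal centroidal axis using Ī + A·d² with d = y − 0.7856:
  vertical leg: d = 0.8144 in → contributes +1.456 in⁴
  horizontal leg (remainder): d = -0.6356 in → contributes +0.5062 in⁴
Total I = 1.962 in⁴.

I_x ≈ 2.0 in⁴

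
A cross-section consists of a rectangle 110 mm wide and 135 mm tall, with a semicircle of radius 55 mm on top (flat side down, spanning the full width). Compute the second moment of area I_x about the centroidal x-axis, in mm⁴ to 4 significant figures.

Treat the section as a set of non-overlapping primitives; coordinates are from the bounding-box lower-left.
Rectangular body: 110 × 135, A = 14 850 mm², y = 67.5 mm, Ī = 22 553 438 mm⁴.
Semicircular cap: semicircle r = 55, A = 4751.66 mm², y = 158.343 mm, Ī = 1 004 345 mm⁴.
Centroid: ȳ = ΣA·y / ΣA = 89.5213 mm.
Transfer each piece to the centroidal x-axis using Ī + A·d² with d = y − 89.5213:
  rectangular body: d = -22.0213 mm → contributes +29 754 749 mm⁴
  semicircular cap: d = 68.8214 mm → contributes +23 510 060 mm⁴
Total I = 53 264 809 mm⁴.

I_x ≈ 5.326 × 10⁷ mm⁴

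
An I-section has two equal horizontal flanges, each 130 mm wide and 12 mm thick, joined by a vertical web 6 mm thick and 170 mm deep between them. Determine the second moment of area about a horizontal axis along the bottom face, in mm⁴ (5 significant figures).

I_base ≈ 6.7284 × 10⁷ mm⁴

Treat the section as a set of non-overlapping primitives; coordinates are from the bounding-box lower-left.
Bottom flange: 130 × 12, A = 1 560 mm², y = 6 mm, Ī = 18 720 mm⁴.
Web: 6 × 170, A = 1 020 mm², y = 97 mm, Ī = 2 456 500 mm⁴.
Top flange: 130 × 12, A = 1 560 mm², y = 188 mm, Ī = 18 720 mm⁴.
Transfer each piece to a horizontal axis along the bottom face using Ī + A·d² with d = y − 0:
  bottom flange: d = 6 mm → contributes +74 880 mm⁴
  web: d = 97 mm → contributes +12 053 680 mm⁴
  top flange: d = 188 mm → contributes +55 155 360 mm⁴
Total I = 67 283 920 mm⁴.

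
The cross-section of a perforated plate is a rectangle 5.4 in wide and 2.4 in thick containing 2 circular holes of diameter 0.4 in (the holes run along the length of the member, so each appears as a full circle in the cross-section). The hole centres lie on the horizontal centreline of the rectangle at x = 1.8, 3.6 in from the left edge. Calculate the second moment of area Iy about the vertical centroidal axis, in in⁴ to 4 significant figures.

Iy ≈ 31.29 in⁴

Decompose the section into non-overlapping parts with the origin at the bottom-left of its bounding rectangle.
Plate: 5.4 × 2.4, A = 12.96 in², x = 2.7 in, Ī = 31.4928 in⁴.
Hole 1 (subtracted): ⌀0.4, A = 0.125664 in², x = 1.8 in, Ī = 0.00125664 in⁴.
Hole 2 (subtracted): ⌀0.4, A = 0.125664 in², x = 3.6 in, Ī = 0.00125664 in⁴.
By symmetry the centroid is at mid-width, x̄ = 2.7 in.
Transfer each piece to the vertical centroidal axis using Ī + A·d² with d = x − 2.7:
  plate: d = 0 in → contributes +31.4928 in⁴
  hole 1: d = -0.9 in → contributes −0.103044 in⁴
  hole 2: d = 0.9 in → contributes −0.103044 in⁴
Total I = 31.2867 in⁴.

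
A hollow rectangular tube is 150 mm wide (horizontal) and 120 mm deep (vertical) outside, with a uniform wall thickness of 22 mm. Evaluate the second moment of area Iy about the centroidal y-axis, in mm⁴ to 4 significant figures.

Break the section into simple shapes (no overlaps), measuring from the bottom-left corner of the bounding box.
Outer rectangle: 150 × 120, A = 18 000 mm², x = 75 mm, Ī = 33 750 000 mm⁴.
Inner void (subtracted): 106 × 76, A = 8 056 mm², x = 75 mm, Ī = 7 543 101 mm⁴.
By symmetry the centroid is at mid-width, x̄ = 75 mm.
All pieces are centred on the centroidal y-axis, so I = ΣĪ (holes subtracted) = 26 206 899 mm⁴.

Iy ≈ 2.621 × 10⁷ mm⁴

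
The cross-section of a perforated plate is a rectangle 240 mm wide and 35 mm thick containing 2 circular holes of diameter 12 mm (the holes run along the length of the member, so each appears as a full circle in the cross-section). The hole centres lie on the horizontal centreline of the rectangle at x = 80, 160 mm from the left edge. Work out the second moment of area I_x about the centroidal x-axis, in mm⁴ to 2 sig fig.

Split into non-overlapping primitives; take the origin at the lower-left of the bounding box.
Plate: 240 × 35, A = 8 400 mm², y = 17.5 mm, Ī = 857 500 mm⁴.
Hole 1 (subtracted): ⌀12, A = 113.1 mm², y = 17.5 mm, Ī = 1 018 mm⁴.
Hole 2 (subtracted): ⌀12, A = 113.1 mm², y = 17.5 mm, Ī = 1 018 mm⁴.
By symmetry the centroid is at mid-height, ȳ = 17.5 mm.
All pieces are centred on the centroidal x-axis, so I = ΣĪ (holes subtracted) = 855 464 mm⁴.

I_x ≈ 8.6 × 10⁵ mm⁴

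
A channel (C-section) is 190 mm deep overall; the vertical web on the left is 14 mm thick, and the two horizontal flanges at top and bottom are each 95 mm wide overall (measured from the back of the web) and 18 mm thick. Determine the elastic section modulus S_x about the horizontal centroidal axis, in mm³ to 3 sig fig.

S_x ≈ 3.12 × 10⁵ mm³

Split into non-overlapping primitives; take the origin at the lower-left of the bounding box.
Web: 14 × 190, A = 2 660 mm², y = 95 mm, Ī = 8 002 167 mm⁴.
Top flange (beyond web): 81 × 18, A = 1 458 mm², y = 181 mm, Ī = 39 366 mm⁴.
Bottom flange (beyond web): 81 × 18, A = 1 458 mm², y = 9 mm, Ī = 39 366 mm⁴.
By symmetry the centroid is at mid-height, ȳ = 95 mm.
Transfer each piece to the horizontal centroidal axis using Ī + A·d² with d = y − 95:
  web: d = 0 mm → contributes +8 002 167 mm⁴
  top flange (beyond web): d = 86 mm → contributes +10 822 734 mm⁴
  bottom flange (beyond web): d = -86 mm → contributes +10 822 734 mm⁴
Total I = 29 647 635 mm⁴.
Extreme fibre distance c = 95 mm; S = I/c = 312 080 mm³.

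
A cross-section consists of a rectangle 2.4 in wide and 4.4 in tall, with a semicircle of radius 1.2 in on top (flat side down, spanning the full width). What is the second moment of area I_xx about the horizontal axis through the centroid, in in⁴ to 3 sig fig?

Treat the section as a set of non-overlapping primitives; coordinates are from the bounding-box lower-left.
Rectangular body: 2.4 × 4.4, A = 10.56 in², y = 2.2 in, Ī = 17.037 in⁴.
Semicircular cap: semicircle r = 1.2, A = 2.2619 in², y = 4.9093 in, Ī = 0.22759 in⁴.
Centroid: ȳ = ΣA·y / ΣA = 2.678 in.
Transfer each piece to the horizontal axis through the centroid using Ī + A·d² with d = y − 2.678:
  rectangular body: d = -0.47795 in → contributes +19.449 in⁴
  semicircular cap: d = 2.2313 in → contributes +11.49 in⁴
Total I = 30.939 in⁴.

I_xx ≈ 30.9 in⁴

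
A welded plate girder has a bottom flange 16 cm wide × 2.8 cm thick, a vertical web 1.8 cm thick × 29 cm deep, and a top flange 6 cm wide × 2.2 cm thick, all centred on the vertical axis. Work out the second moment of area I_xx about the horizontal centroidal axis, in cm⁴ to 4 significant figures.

I_xx ≈ 1.590 × 10⁴ cm⁴

Decompose the section into non-overlapping parts with the origin at the bottom-left of its bounding rectangle.
Bottom plate: 16 × 2.8, A = 44.8 cm², y = 1.4 cm, Ī = 29.2693 cm⁴.
Web plate: 1.8 × 29, A = 52.2 cm², y = 17.3 cm, Ī = 3658.35 cm⁴.
Top plate: 6 × 2.2, A = 13.2 cm², y = 32.9 cm, Ī = 5.324 cm⁴.
Centroid: ȳ = ΣA·y / ΣA = 12.7047 cm.
Transfer each piece to the horizontal centroidal axis using Ī + A·d² with d = y − 12.7047:
  bottom plate: d = -11.3047 cm → contributes +5754.56 cm⁴
  web plate: d = 4.59528 cm → contributes +4760.64 cm⁴
  top plate: d = 20.1953 cm → contributes +5388.94 cm⁴
Total I = 15904.1 cm⁴.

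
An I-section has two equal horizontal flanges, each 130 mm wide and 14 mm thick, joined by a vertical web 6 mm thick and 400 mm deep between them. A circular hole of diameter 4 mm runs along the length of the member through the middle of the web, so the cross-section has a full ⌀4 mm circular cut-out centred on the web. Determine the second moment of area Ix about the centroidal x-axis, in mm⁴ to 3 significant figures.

Ix ≈ 1.88 × 10⁸ mm⁴

Break the section into simple shapes (no overlaps), measuring from the bottom-left corner of the bounding box.
Bottom flange: 130 × 14, A = 1 820 mm², y = 7 mm, Ī = 29 727 mm⁴.
Web: 6 × 400, A = 2 400 mm², y = 214 mm, Ī = 32 000 000 mm⁴.
Top flange: 130 × 14, A = 1 820 mm², y = 421 mm, Ī = 29 727 mm⁴.
Hole (subtracted): ⌀4, A = 12.566 mm², y = 214 mm, Ī = 12.566 mm⁴.
By symmetry the centroid is at mid-height, ȳ = 214 mm.
Transfer each piece to the centroidal x-axis using Ī + A·d² with d = y − 214:
  bottom flange: d = -207 mm → contributes +78 014 907 mm⁴
  web: d = 0 mm → contributes +32 000 000 mm⁴
  top flange: d = 207 mm → contributes +78 014 907 mm⁴
  hole: d = 0 mm → contributes −12.566 mm⁴
Total I = 188 029 801 mm⁴.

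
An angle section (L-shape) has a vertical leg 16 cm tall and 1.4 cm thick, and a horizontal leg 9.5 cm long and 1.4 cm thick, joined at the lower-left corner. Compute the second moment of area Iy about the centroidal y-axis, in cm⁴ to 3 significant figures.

Iy ≈ 236 cm⁴

Decompose the section into non-overlapping parts with the origin at the bottom-left of its bounding rectangle.
Vertical leg: 1.4 × 16, A = 22.4 cm², x = 0.7 cm, Ī = 3.6587 cm⁴.
Horizontal leg (remainder): 8.1 × 1.4, A = 11.34 cm², x = 5.45 cm, Ī = 62.001 cm⁴.
Centroid: x̄ = ΣA·x / ΣA = 2.2965 cm.
Transfer each piece to the centroidal y-axis using Ī + A·d² with d = x − 2.2965:
  vertical leg: d = -1.5965 cm → contributes +60.75 cm⁴
  horizontal leg (remainder): d = 3.1535 cm → contributes +174.77 cm⁴
Total I = 235.52 cm⁴.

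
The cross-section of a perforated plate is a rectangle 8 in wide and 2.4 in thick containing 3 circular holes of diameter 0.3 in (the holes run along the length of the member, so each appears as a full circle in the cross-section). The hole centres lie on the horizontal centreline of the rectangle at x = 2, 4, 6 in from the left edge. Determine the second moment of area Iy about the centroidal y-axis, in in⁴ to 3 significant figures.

Treat the section as a set of non-overlapping primitives; coordinates are from the bounding-box lower-left.
Plate: 8 × 2.4, A = 19.2 in², x = 4 in, Ī = 102.4 in⁴.
Hole 1 (subtracted): ⌀0.3, A = 0.070686 in², x = 2 in, Ī = 0.00039761 in⁴.
Hole 2 (subtracted): ⌀0.3, A = 0.070686 in², x = 4 in, Ī = 0.00039761 in⁴.
Hole 3 (subtracted): ⌀0.3, A = 0.070686 in², x = 6 in, Ī = 0.00039761 in⁴.
By symmetry the centroid is at mid-width, x̄ = 4 in.
Transfer each piece to the centroidal y-axis using Ī + A·d² with d = x − 4:
  plate: d = 0 in → contributes +102.4 in⁴
  hole 1: d = -2 in → contributes −0.28314 in⁴
  hole 2: d = 0 in → contributes −0.00039761 in⁴
  hole 3: d = 2 in → contributes −0.28314 in⁴
Total I = 101.83 in⁴.

Iy ≈ 102 in⁴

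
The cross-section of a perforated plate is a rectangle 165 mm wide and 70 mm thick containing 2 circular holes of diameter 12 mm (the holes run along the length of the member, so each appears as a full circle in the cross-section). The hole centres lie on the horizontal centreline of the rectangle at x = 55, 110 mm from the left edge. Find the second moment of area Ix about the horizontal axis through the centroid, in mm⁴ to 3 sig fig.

Ix ≈ 4.71 × 10⁶ mm⁴

Treat the section as a set of non-overlapping primitives; coordinates are from the bounding-box lower-left.
Plate: 165 × 70, A = 11 550 mm², y = 35 mm, Ī = 4 716 250 mm⁴.
Hole 1 (subtracted): ⌀12, A = 113.1 mm², y = 35 mm, Ī = 1017.9 mm⁴.
Hole 2 (subtracted): ⌀12, A = 113.1 mm², y = 35 mm, Ī = 1017.9 mm⁴.
By symmetry the centroid is at mid-height, ȳ = 35 mm.
All pieces are centred on the horizontal axis through the centroid, so I = ΣĪ (holes subtracted) = 4 714 214 mm⁴.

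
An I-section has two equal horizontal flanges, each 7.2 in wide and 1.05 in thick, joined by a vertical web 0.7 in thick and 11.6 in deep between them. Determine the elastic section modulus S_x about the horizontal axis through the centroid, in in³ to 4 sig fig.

Split into non-overlapping primitives; take the origin at the lower-left of the bounding box.
Bottom flange: 7.2 × 1.05, A = 7.56 in², y = 0.525 in, Ī = 0.694575 in⁴.
Web: 0.7 × 11.6, A = 8.12 in², y = 6.85 in, Ī = 91.0523 in⁴.
Top flange: 7.2 × 1.05, A = 7.56 in², y = 13.175 in, Ī = 0.694575 in⁴.
By symmetry the centroid is at mid-height, ȳ = 6.85 in.
Transfer each piece to the horizontal axis through the centroid using Ī + A·d² with d = y − 6.85:
  bottom flange: d = -6.325 in → contributes +303.137 in⁴
  web: d = 0 in → contributes +91.0523 in⁴
  top flange: d = 6.325 in → contributes +303.137 in⁴
Total I = 697.326 in⁴.
Extreme fibre distance c = 6.85 in; S = I/c = 101.799 in³.

S_x ≈ 101.8 in³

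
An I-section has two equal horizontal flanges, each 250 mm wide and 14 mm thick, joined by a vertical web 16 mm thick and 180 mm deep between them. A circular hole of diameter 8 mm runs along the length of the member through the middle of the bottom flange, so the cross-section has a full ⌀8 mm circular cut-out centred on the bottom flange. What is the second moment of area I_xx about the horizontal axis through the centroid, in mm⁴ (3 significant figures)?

I_xx ≈ 7.33 × 10⁷ mm⁴

Decompose the section into non-overlapping parts with the origin at the bottom-left of its bounding rectangle.
Bottom flange: 250 × 14, A = 3 500 mm², y = 7 mm, Ī = 57 167 mm⁴.
Web: 16 × 180, A = 2 880 mm², y = 104 mm, Ī = 7 776 000 mm⁴.
Top flange: 250 × 14, A = 3 500 mm², y = 201 mm, Ī = 57 167 mm⁴.
Hole (subtracted): ⌀8, A = 50.265 mm², y = 7 mm, Ī = 201.06 mm⁴.
Centroid: ȳ = ΣA·y / ΣA = 104.5 mm.
Transfer each piece to the horizontal axis through the centroid using Ī + A·d² with d = y − 104.5:
  bottom flange: d = -97.496 mm → contributes +33 326 326 mm⁴
  web: d = -0.49602 mm → contributes +7 776 709 mm⁴
  top flange: d = 96.504 mm → contributes +32 652 730 mm⁴
  hole: d = -97.496 mm → contributes −477 998 mm⁴
Total I = 73 277 766 mm⁴.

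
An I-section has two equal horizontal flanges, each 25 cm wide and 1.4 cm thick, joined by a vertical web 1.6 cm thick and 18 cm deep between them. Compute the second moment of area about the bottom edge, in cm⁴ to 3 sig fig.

Treat the section as a set of non-overlapping primitives; coordinates are from the bounding-box lower-left.
Bottom flange: 25 × 1.4, A = 35 cm², y = 0.7 cm, Ī = 5.7167 cm⁴.
Web: 1.6 × 18, A = 28.8 cm², y = 10.4 cm, Ī = 777.6 cm⁴.
Top flange: 25 × 1.4, A = 35 cm², y = 20.1 cm, Ī = 5.7167 cm⁴.
Transfer each piece to the base of the section using Ī + A·d² with d = y − 0:
  bottom flange: d = 0.7 cm → contributes +22.867 cm⁴
  web: d = 10.4 cm → contributes +3892.6 cm⁴
  top flange: d = 20.1 cm → contributes +14 146 cm⁴
Total I = 18 062 cm⁴.

I_base ≈ 1.81 × 10⁴ cm⁴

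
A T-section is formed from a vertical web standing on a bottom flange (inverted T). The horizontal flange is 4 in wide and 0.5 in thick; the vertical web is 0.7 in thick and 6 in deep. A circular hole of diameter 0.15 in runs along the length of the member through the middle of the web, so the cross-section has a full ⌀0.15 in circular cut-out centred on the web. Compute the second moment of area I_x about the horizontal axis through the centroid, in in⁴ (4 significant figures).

I_x ≈ 26.93 in⁴

Break the section into simple shapes (no overlaps), measuring from the bottom-left corner of the bounding box.
Flange: 4 × 0.5, A = 2 in², y = 0.25 in, Ī = 0.0416667 in⁴.
Web: 0.7 × 6, A = 4.2 in², y = 3.5 in, Ī = 12.6 in⁴.
Hole (subtracted): ⌀0.15, A = 0.0176715 in², y = 3.5 in, Ī = 0.0000248505 in⁴.
Centroid: ȳ = ΣA·y / ΣA = 2.44862 in.
Transfer each piece to the horizontal axis through the centroid using Ī + A·d² with d = y − 2.44862:
  flange: d = -2.19862 in → contributes +9.70949 in⁴
  web: d = 1.05138 in → contributes +17.2427 in⁴
  hole: d = 1.05138 in → contributes −0.019559 in⁴
Total I = 26.9326 in⁴.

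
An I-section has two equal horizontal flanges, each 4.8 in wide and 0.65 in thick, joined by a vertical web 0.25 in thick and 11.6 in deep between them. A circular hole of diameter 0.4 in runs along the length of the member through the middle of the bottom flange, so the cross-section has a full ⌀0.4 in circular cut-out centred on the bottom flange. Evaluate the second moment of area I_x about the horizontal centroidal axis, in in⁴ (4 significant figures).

I_x ≈ 262.1 in⁴

Split into non-overlapping primitives; take the origin at the lower-left of the bounding box.
Bottom flange: 4.8 × 0.65, A = 3.12 in², y = 0.325 in, Ī = 0.10985 in⁴.
Web: 0.25 × 11.6, A = 2.9 in², y = 6.45 in, Ī = 32.5187 in⁴.
Top flange: 4.8 × 0.65, A = 3.12 in², y = 12.575 in, Ī = 0.10985 in⁴.
Hole (subtracted): ⌀0.4, A = 0.125664 in², y = 0.325 in, Ī = 0.00125664 in⁴.
Centroid: ȳ = ΣA·y / ΣA = 6.53539 in.
Transfer each piece to the horizontal centroidal axis using Ī + A·d² with d = y − 6.53539:
  bottom flange: d = -6.21039 in → contributes +120.445 in⁴
  web: d = -0.0853851 in → contributes +32.5398 in⁴
  top flange: d = 6.03961 in → contributes +113.918 in⁴
  hole: d = -6.21039 in → contributes −4.84797 in⁴
Total I = 262.055 in⁴.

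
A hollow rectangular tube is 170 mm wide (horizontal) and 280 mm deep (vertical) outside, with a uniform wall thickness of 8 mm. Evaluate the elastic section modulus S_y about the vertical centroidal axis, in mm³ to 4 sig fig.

S_y ≈ 4.034 × 10⁵ mm³

Decompose the section into non-overlapping parts with the origin at the bottom-left of its bounding rectangle.
Outer rectangle: 170 × 280, A = 47 600 mm², x = 85 mm, Ī = 114 636 667 mm⁴.
Inner void (subtracted): 154 × 264, A = 40 656 mm², x = 85 mm, Ī = 80 349 808 mm⁴.
By symmetry the centroid is at mid-width, x̄ = 85 mm.
All pieces are centred on the vertical centroidal axis, so I = ΣĪ (holes subtracted) = 34 286 859 mm⁴.
Extreme fibre distance c = 85 mm; S = I/c = 403 375 mm³.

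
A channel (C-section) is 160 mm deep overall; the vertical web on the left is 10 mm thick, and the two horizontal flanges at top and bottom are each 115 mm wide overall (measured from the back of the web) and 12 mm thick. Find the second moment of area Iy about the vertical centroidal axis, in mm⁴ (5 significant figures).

Iy ≈ 5.5642 × 10⁶ mm⁴

Treat the section as a set of non-overlapping primitives; coordinates are from the bounding-box lower-left.
Web: 10 × 160, A = 1 600 mm², x = 5 mm, Ī = 13333.33 mm⁴.
Top flange (beyond web): 105 × 12, A = 1 260 mm², x = 62.5 mm, Ī = 1 157 625 mm⁴.
Bottom flange (beyond web): 105 × 12, A = 1 260 mm², x = 62.5 mm, Ī = 1 157 625 mm⁴.
Centroid: x̄ = ΣA·x / ΣA = 40.1699 mm.
Transfer each piece to the vertical centroidal axis using Ī + A·d² with d = x − 40.1699:
  web: d = -35.1699 mm → contributes +1 992 409 mm⁴
  top flange (beyond web): d = 22.3301 mm → contributes +1 785 903 mm⁴
  bottom flange (beyond web): d = 22.3301 mm → contributes +1 785 903 mm⁴
Total I = 5 564 214 mm⁴.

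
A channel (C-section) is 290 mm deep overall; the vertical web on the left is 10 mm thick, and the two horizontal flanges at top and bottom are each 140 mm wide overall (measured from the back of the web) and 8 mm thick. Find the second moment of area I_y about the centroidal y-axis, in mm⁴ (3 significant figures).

Decompose the section into non-overlapping parts with the origin at the bottom-left of its bounding rectangle.
Web: 10 × 290, A = 2 900 mm², x = 5 mm, Ī = 24 167 mm⁴.
Top flange (beyond web): 130 × 8, A = 1 040 mm², x = 75 mm, Ī = 1 464 667 mm⁴.
Bottom flange (beyond web): 130 × 8, A = 1 040 mm², x = 75 mm, Ī = 1 464 667 mm⁴.
Centroid: x̄ = ΣA·x / ΣA = 34.237 mm.
Transfer each piece to the centroidal y-axis using Ī + A·d² with d = x − 34.237:
  web: d = -29.237 mm → contributes +2 503 084 mm⁴
  top flange (beyond web): d = 40.763 mm → contributes +3 192 758 mm⁴
  bottom flange (beyond web): d = 40.763 mm → contributes +3 192 758 mm⁴
Total I = 8 888 600 mm⁴.

I_y ≈ 8.89 × 10⁶ mm⁴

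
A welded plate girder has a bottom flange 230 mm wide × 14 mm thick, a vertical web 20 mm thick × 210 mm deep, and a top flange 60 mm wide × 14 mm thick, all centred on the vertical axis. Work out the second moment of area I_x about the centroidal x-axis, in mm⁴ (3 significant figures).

Treat the section as a set of non-overlapping primitives; coordinates are from the bounding-box lower-left.
Bottom plate: 230 × 14, A = 3 220 mm², y = 7 mm, Ī = 52 593 mm⁴.
Web plate: 20 × 210, A = 4 200 mm², y = 119 mm, Ī = 15 435 000 mm⁴.
Top plate: 60 × 14, A = 840 mm², y = 231 mm, Ī = 13 720 mm⁴.
Centroid: ȳ = ΣA·y / ΣA = 86.729 mm.
Transfer each piece to the centroidal x-axis using Ī + A·d² with d = y − 86.729:
  bottom plate: d = -79.729 mm → contributes +20 521 115 mm⁴
  web plate: d = 32.271 mm → contributes +19 809 004 mm⁴
  top plate: d = 144.27 mm → contributes +17 497 627 mm⁴
Total I = 57 827 746 mm⁴.

I_x ≈ 5.78 × 10⁷ mm⁴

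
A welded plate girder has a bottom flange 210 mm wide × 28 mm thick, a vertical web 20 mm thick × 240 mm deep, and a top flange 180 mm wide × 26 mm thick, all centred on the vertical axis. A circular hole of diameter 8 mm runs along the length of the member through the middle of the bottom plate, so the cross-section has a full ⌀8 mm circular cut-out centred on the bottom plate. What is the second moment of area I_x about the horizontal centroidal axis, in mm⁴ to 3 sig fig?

I_x ≈ 2.10 × 10⁸ mm⁴

Split into non-overlapping primitives; take the origin at the lower-left of the bounding box.
Bottom plate: 210 × 28, A = 5 880 mm², y = 14 mm, Ī = 384 160 mm⁴.
Web plate: 20 × 240, A = 4 800 mm², y = 148 mm, Ī = 23 040 000 mm⁴.
Top plate: 180 × 26, A = 4 680 mm², y = 281 mm, Ī = 263 640 mm⁴.
Hole (subtracted): ⌀8, A = 50.265 mm², y = 14 mm, Ī = 201.06 mm⁴.
Centroid: ȳ = ΣA·y / ΣA = 137.63 mm.
Transfer each piece to the horizontal centroidal axis using Ī + A·d² with d = y − 137.63:
  bottom plate: d = -123.63 mm → contributes +90 257 960 mm⁴
  web plate: d = 10.369 mm → contributes +23 556 063 mm⁴
  top plate: d = 143.37 mm → contributes +96 459 302 mm⁴
  hole: d = -123.63 mm → contributes −768 492 mm⁴
Total I = 209 504 834 mm⁴.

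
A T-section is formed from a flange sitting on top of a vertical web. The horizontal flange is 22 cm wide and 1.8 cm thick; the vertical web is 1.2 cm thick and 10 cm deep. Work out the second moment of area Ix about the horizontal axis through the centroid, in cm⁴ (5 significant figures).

Ix ≈ 431.27 cm⁴

Treat the section as a set of non-overlapping primitives; coordinates are from the bounding-box lower-left.
Flange: 22 × 1.8, A = 39.6 cm², y = 10.9 cm, Ī = 10.692 cm⁴.
Web: 1.2 × 10, A = 12 cm², y = 5 cm, Ī = 100 cm⁴.
Centroid: ȳ = ΣA·y / ΣA = 9.527907 cm.
Transfer each piece to the horizontal axis through the centroid using Ī + A·d² with d = y − 9.527907:
  flange: d = 1.372093 cm → contributes +85.24451 cm⁴
  web: d = -4.527907 cm → contributes +346.0233 cm⁴
Total I = 431.2678 cm⁴.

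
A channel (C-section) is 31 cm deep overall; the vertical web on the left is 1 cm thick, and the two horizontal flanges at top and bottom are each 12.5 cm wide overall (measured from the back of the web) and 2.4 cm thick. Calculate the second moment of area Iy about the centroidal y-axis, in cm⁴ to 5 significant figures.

Iy ≈ 1386.4 cm⁴

Treat the section as a set of non-overlapping primitives; coordinates are from the bounding-box lower-left.
Web: 1 × 31, A = 31 cm², x = 0.5 cm, Ī = 2.583333 cm⁴.
Top flange (beyond web): 11.5 × 2.4, A = 27.6 cm², x = 6.75 cm, Ī = 304.175 cm⁴.
Bottom flange (beyond web): 11.5 × 2.4, A = 27.6 cm², x = 6.75 cm, Ī = 304.175 cm⁴.
Centroid: x̄ = ΣA·x / ΣA = 4.50232 cm.
Transfer each piece to the centroidal y-axis using Ī + A·d² with d = x − 4.50232:
  web: d = -4.00232 cm → contributes +499.1589 cm⁴
  top flange (beyond web): d = 2.24768 cm → contributes +443.612 cm⁴
  bottom flange (beyond web): d = 2.24768 cm → contributes +443.612 cm⁴
Total I = 1386.383 cm⁴.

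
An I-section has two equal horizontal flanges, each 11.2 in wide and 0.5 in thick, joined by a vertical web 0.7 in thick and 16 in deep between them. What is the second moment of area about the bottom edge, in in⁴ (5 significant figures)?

I_base ≈ 2619.9 in⁴

Treat the section as a set of non-overlapping primitives; coordinates are from the bounding-box lower-left.
Bottom flange: 11.2 × 0.5, A = 5.6 in², y = 0.25 in, Ī = 0.1166667 in⁴.
Web: 0.7 × 16, A = 11.2 in², y = 8.5 in, Ī = 238.9333 in⁴.
Top flange: 11.2 × 0.5, A = 5.6 in², y = 16.75 in, Ī = 0.1166667 in⁴.
Transfer each piece to a horizontal axis along the bottom face using Ī + A·d² with d = y − 0:
  bottom flange: d = 0.25 in → contributes +0.4666667 in⁴
  web: d = 8.5 in → contributes +1048.133 in⁴
  top flange: d = 16.75 in → contributes +1571.267 in⁴
Total I = 2619.867 in⁴.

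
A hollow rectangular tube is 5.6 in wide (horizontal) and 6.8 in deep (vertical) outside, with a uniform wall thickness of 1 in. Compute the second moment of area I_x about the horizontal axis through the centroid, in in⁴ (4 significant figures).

Decompose the section into non-overlapping parts with the origin at the bottom-left of its bounding rectangle.
Outer rectangle: 5.6 × 6.8, A = 38.08 in², y = 3.4 in, Ī = 146.735 in⁴.
Inner void (subtracted): 3.6 × 4.8, A = 17.28 in², y = 3.4 in, Ī = 33.1776 in⁴.
By symmetry the centroid is at mid-height, ȳ = 3.4 in.
All pieces are centred on the horizontal axis through the centroid, so I = ΣĪ (holes subtracted) = 113.557 in⁴.

I_x ≈ 113.6 in⁴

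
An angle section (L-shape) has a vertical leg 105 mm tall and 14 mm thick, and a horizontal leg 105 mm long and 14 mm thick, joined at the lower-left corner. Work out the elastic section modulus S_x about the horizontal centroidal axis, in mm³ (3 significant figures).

Treat the section as a set of non-overlapping primitives; coordinates are from the bounding-box lower-left.
Vertical leg: 14 × 105, A = 1 470 mm², y = 52.5 mm, Ī = 1 350 563 mm⁴.
Horizontal leg (remainder): 91 × 14, A = 1 274 mm², y = 7 mm, Ī = 20 809 mm⁴.
Centroid: ȳ = ΣA·y / ΣA = 31.375 mm.
Transfer each piece to the horizontal centroidal axis using Ī + A·d² with d = y − 31.375:
  vertical leg: d = 21.125 mm → contributes +2 006 573 mm⁴
  horizontal leg (remainder): d = -24.375 mm → contributes +777 744 mm⁴
Total I = 2 784 317 mm⁴.
Extreme fibre distance c = 73.625 mm; S = I/c = 37 818 mm³.

S_x ≈ 3.78 × 10⁴ mm³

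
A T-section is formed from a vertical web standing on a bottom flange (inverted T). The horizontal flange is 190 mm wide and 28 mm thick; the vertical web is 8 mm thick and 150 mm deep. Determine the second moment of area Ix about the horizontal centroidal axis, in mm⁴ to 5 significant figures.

Treat the section as a set of non-overlapping primitives; coordinates are from the bounding-box lower-left.
Flange: 190 × 28, A = 5 320 mm², y = 14 mm, Ī = 347573.3 mm⁴.
Web: 8 × 150, A = 1 200 mm², y = 103 mm, Ī = 2 250 000 mm⁴.
Centroid: ȳ = ΣA·y / ΣA = 30.38037 mm.
Transfer each piece to the horizontal centroidal axis using Ī + A·d² with d = y − 30.38037:
  flange: d = -16.38037 mm → contributes +1 775 017 mm⁴
  web: d = 72.61963 mm → contributes +8 578 333 mm⁴
Total I = 10 353 350 mm⁴.

Ix ≈ 1.0353 × 10⁷ mm⁴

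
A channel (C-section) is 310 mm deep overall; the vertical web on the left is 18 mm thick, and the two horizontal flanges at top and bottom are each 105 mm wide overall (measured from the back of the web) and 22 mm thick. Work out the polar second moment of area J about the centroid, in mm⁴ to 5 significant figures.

Decompose the section into non-overlapping parts with the origin at the bottom-left of its bounding rectangle.
Web: 18 × 310, A = 5 580 mm², y = 155 mm, Ī = 44 686 500 mm⁴.
Top flange (beyond web): 87 × 22, A = 1 914 mm², y = 299 mm, Ī = 77 198 mm⁴.
Bottom flange (beyond web): 87 × 22, A = 1 914 mm², y = 11 mm, Ī = 77 198 mm⁴.
By symmetry the centroid is at mid-height, ȳ = 155 mm.
Transfer each piece to the centroidal x-axis using Ī + A·d² with d = y − 155:
  web: d = 0 mm → contributes +44 686 500 mm⁴
  top flange (beyond web): d = 144 mm → contributes +39 765 902 mm⁴
  bottom flange (beyond web): d = -144 mm → contributes +39 765 902 mm⁴
Total I = 124 218 304 mm⁴.
For the y-axis: x̄ = 30.36161 mm.
Repeating about the centroidal y-axis gives I_y = 8 823 054 mm⁴.
Polar second moment: J = I_x + I_y = 133 041 358 mm⁴.

J ≈ 1.3304 × 10⁸ mm⁴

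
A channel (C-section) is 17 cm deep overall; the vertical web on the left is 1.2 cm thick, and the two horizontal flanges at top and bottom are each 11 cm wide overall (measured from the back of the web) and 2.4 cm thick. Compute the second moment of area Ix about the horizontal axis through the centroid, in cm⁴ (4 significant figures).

Ix ≈ 3021 cm⁴

Treat the section as a set of non-overlapping primitives; coordinates are from the bounding-box lower-left.
Web: 1.2 × 17, A = 20.4 cm², y = 8.5 cm, Ī = 491.3 cm⁴.
Top flange (beyond web): 9.8 × 2.4, A = 23.52 cm², y = 15.8 cm, Ī = 11.2896 cm⁴.
Bottom flange (beyond web): 9.8 × 2.4, A = 23.52 cm², y = 1.2 cm, Ī = 11.2896 cm⁴.
By symmetry the centroid is at mid-height, ȳ = 8.5 cm.
Transfer each piece to the horizontal axis through the centroid using Ī + A·d² with d = y − 8.5:
  web: d = 0 cm → contributes +491.3 cm⁴
  top flange (beyond web): d = 7.3 cm → contributes +1264.67 cm⁴
  bottom flange (beyond web): d = -7.3 cm → contributes +1264.67 cm⁴
Total I = 3020.64 cm⁴.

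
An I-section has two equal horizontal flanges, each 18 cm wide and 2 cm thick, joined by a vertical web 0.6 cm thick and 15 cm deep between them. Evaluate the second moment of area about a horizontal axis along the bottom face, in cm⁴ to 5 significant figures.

I_base ≈ 1.2705 × 10⁴ cm⁴

Treat the section as a set of non-overlapping primitives; coordinates are from the bounding-box lower-left.
Bottom flange: 18 × 2, A = 36 cm², y = 1 cm, Ī = 12 cm⁴.
Web: 0.6 × 15, A = 9 cm², y = 9.5 cm, Ī = 168.75 cm⁴.
Top flange: 18 × 2, A = 36 cm², y = 18 cm, Ī = 12 cm⁴.
Transfer each piece to the base of the section using Ī + A·d² with d = y − 0:
  bottom flange: d = 1 cm → contributes +48 cm⁴
  web: d = 9.5 cm → contributes +981 cm⁴
  top flange: d = 18 cm → contributes +11 676 cm⁴
Total I = 12 705 cm⁴.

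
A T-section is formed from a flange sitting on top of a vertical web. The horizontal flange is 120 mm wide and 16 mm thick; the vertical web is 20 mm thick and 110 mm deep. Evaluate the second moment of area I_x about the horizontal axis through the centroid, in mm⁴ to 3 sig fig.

Treat the section as a set of non-overlapping primitives; coordinates are from the bounding-box lower-left.
Flange: 120 × 16, A = 1 920 mm², y = 118 mm, Ī = 40 960 mm⁴.
Web: 20 × 110, A = 2 200 mm², y = 55 mm, Ī = 2 218 333 mm⁴.
Centroid: ȳ = ΣA·y / ΣA = 84.359 mm.
Transfer each piece to the horizontal axis through the centroid using Ī + A·d² with d = y − 84.359:
  flange: d = 33.641 mm → contributes +2 213 828 mm⁴
  web: d = -29.359 mm → contributes +4 114 654 mm⁴
Total I = 6 328 482 mm⁴.

I_x ≈ 6.33 × 10⁶ mm⁴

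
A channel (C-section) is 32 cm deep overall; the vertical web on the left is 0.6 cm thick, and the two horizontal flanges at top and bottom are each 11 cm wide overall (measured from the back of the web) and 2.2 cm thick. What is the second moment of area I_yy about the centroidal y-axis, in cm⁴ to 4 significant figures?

I_yy ≈ 822.2 cm⁴

Treat the section as a set of non-overlapping primitives; coordinates are from the bounding-box lower-left.
Web: 0.6 × 32, A = 19.2 cm², x = 0.3 cm, Ī = 0.576 cm⁴.
Top flange (beyond web): 10.4 × 2.2, A = 22.88 cm², x = 5.8 cm, Ī = 206.225 cm⁴.
Bottom flange (beyond web): 10.4 × 2.2, A = 22.88 cm², x = 5.8 cm, Ī = 206.225 cm⁴.
Centroid: x̄ = ΣA·x / ΣA = 4.17438 cm.
Transfer each piece to the centroidal y-axis using Ī + A·d² with d = x − 4.17438:
  web: d = -3.87438 cm → contributes +288.784 cm⁴
  top flange (beyond web): d = 1.62562 cm → contributes +266.688 cm⁴
  bottom flange (beyond web): d = 1.62562 cm → contributes +266.688 cm⁴
Total I = 822.161 cm⁴.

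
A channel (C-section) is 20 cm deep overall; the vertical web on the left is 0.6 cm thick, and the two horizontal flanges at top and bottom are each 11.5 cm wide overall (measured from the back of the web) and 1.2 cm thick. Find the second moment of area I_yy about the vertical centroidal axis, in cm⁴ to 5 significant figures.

I_yy ≈ 531.35 cm⁴

Break the section into simple shapes (no overlaps), measuring from the bottom-left corner of the bounding box.
Web: 0.6 × 20, A = 12 cm², x = 0.3 cm, Ī = 0.36 cm⁴.
Top flange (beyond web): 10.9 × 1.2, A = 13.08 cm², x = 6.05 cm, Ī = 129.5029 cm⁴.
Bottom flange (beyond web): 10.9 × 1.2, A = 13.08 cm², x = 6.05 cm, Ī = 129.5029 cm⁴.
Centroid: x̄ = ΣA·x / ΣA = 4.241824 cm.
Transfer each piece to the vertical centroidal axis using Ī + A·d² with d = x − 4.241824:
  web: d = -3.941824 cm → contributes +186.8157 cm⁴
  top flange (beyond web): d = 1.808176 cm → contributes +172.268 cm⁴
  bottom flange (beyond web): d = 1.808176 cm → contributes +172.268 cm⁴
Total I = 531.3516 cm⁴.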